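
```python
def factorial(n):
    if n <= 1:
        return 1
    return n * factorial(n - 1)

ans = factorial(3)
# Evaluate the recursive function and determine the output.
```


factorial(3)
= 3 * factorial(2)
= 3 * 2 * factorial(1)
= 3 * 2 * 1
= 6


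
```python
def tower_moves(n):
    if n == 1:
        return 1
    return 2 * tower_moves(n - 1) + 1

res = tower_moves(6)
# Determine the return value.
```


tower_moves(6)
= 2 * tower_moves(5) + 1
= 2 * (2 * tower_moves(4) + 1) + 1
= 2 * (2 * (2 * tower_moves(3) + 1) + 1) + 1
= 2 * (2 * (2 * (2 * tower_moves(2) + 1) + 1) + 1) + 1
= 2 * (2 * (2 * (2 * (2 * tower_moves(1) + 1) + 1) + 1) + 1) + 1
Now compute bottom-up:
tower_moves(1) = 1
tower_moves(2) = 2 * 1 + 1 = 3
tower_moves(3) = 2 * 3 + 1 = 7
tower_moves(4) = 2 * 7 + 1 = 15
tower_moves(5) = 2 * 15 + 1 = 31
tower_moves(6) = 2 * 31 + 1 = 63
= 63


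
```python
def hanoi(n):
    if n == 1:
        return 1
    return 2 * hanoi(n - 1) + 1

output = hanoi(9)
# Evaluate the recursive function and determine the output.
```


hanoi(9)
= 2 * hanoi(8) + 1
= 2 * (2 * hanoi(7) + 1) + 1
= 2 * (2 * (2 * hanoi(6) + 1) + 1) + 1
= 2 * (2 * (2 * (2 * hanoi(5) + 1) + 1) + 1) + 1
= 2 * (2 * (2 * (2 * (2 * hanoi(4) + 1) + 1) + 1) + 1) + 1
= 2 * (2 * (2 * (2 * (2 * (2 * hanoi(3) + 1) + 1) + 1) + 1) + 1) + 1
= 2 * (2 * (2 * (2 * (2 * (2 * (2 * hanoi(2) + 1) + 1) + 1) + 1) + 1) + 1) + 1
= 2 * (2 * (2 * (2 * (2 * (2 * (2 * (2 * hanoi(1) + 1) + 1) + 1) + 1) + 1) + 1) + 1) + 1
Now compute bottom-up:
hanoi(1) = 1
hanoi(2) = 2 * 1 + 1 = 3
hanoi(3) = 2 * 3 + 1 = 7
hanoi(4) = 2 * 7 + 1 = 15
hanoi(5) = 2 * 15 + 1 = 31
hanoi(6) = 2 * 31 + 1 = 63
hanoi(7) = 2 * 63 + 1 = 127
hanoi(8) = 2 * 127 + 1 = 255
hanoi(9) = 2 * 255 + 1 = 511
= 511


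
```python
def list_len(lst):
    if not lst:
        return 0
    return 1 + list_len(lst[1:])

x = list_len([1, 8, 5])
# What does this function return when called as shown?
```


list_len([1, 8, 5])
= 1 + list_len([8, 5])
= 1 + 1 + list_len([5])
= 1 + 1 + 1 + list_len([])
= 1 + 1 + 1 + 0
= 3


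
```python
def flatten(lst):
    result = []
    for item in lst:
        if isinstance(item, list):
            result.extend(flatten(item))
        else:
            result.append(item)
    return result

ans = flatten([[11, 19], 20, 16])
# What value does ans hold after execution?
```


flatten([[11, 19], 20, 16])
Processing each element:
  [11, 19] is a list -> flatten recursively -> [11, 19]
  20 is not a list -> append 20
  16 is not a list -> append 16
= [11, 19, 20, 16]


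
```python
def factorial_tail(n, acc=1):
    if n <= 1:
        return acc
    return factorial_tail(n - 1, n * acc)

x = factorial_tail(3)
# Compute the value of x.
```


factorial_tail(3, 1)
= factorial_tail(2, 3 * 1) = factorial_tail(2, 3)
= factorial_tail(1, 2 * 3) = factorial_tail(1, 6)
n <= 1, return acc = 6


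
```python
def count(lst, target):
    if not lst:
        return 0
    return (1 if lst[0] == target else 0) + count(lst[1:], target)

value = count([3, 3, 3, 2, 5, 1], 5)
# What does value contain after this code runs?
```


count([3, 3, 3, 2, 5, 1], 5)
lst[0]=3 != 5: 0 + count([3, 3, 2, 5, 1], 5)
lst[0]=3 != 5: 0 + count([3, 2, 5, 1], 5)
lst[0]=3 != 5: 0 + count([2, 5, 1], 5)
lst[0]=2 != 5: 0 + count([5, 1], 5)
lst[0]=5 == 5: 1 + count([1], 5)
lst[0]=1 != 5: 0 + count([], 5)
= 1


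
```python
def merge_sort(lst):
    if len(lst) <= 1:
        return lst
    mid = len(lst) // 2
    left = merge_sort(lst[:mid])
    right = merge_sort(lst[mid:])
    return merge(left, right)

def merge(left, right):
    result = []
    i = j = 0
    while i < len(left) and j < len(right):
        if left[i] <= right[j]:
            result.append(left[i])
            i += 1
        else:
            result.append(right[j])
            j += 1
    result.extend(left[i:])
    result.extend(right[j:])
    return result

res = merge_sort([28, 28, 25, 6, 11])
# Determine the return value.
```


merge_sort([28, 28, 25, 6, 11])
Split into [28, 28] and [25, 6, 11]
Left sorted: [28, 28]
Right sorted: [6, 11, 25]
Merge [28, 28] and [6, 11, 25]
= [6, 11, 25, 28, 28]


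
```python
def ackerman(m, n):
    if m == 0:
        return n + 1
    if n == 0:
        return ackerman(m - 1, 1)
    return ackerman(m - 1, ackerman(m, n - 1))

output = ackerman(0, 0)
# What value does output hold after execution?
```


ackerman(0, 0)
m == 0: return 0 + 1 = 1
= 1


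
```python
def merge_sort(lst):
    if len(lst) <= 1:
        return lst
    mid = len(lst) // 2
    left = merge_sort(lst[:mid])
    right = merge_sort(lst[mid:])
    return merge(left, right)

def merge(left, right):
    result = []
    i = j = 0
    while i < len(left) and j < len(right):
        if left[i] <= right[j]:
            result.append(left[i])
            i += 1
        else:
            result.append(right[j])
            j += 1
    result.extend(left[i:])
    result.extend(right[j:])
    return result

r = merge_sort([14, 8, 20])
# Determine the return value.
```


merge_sort([14, 8, 20])
Split into [14] and [8, 20]
Left sorted: [14]
Right sorted: [8, 20]
Merge [14] and [8, 20]
= [8, 14, 20]


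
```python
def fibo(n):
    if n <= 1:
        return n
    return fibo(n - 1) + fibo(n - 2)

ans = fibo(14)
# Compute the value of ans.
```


fibo(14)
= fibo(13) + fibo(12)
= (fibo(12) + fibo(11)) + fibo(12)
Computing bottom-up: fibo(0)=0, fibo(1)=1, fibo(2)=1, fibo(3)=2, fibo(4)=3, fibo(5)=5, fibo(6)=8, fibo(7)=13, fibo(8)=21, fibo(9)=34, fibo(10)=55, fibo(11)=89, fibo(12)=144, fibo(13)=233, fibo(14)=377
= 377


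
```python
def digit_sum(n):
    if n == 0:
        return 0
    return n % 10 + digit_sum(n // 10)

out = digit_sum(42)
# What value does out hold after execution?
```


digit_sum(42)
= 2 + digit_sum(4)
= 2 + 4 + digit_sum(0)
= 2 + 4 + 0
= 6


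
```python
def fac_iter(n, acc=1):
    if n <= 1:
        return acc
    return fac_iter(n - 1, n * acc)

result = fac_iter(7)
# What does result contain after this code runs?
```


fac_iter(7, 1)
= fac_iter(6, 7 * 1) = fac_iter(6, 7)
= fac_iter(5, 6 * 7) = fac_iter(5, 42)
= fac_iter(4, 5 * 42) = fac_iter(4, 210)
= fac_iter(3, 4 * 210) = fac_iter(3, 840)
= fac_iter(2, 3 * 840) = fac_iter(2, 2520)
= fac_iter(1, 2 * 2520) = fac_iter(1, 5040)
n <= 1, return acc = 5040


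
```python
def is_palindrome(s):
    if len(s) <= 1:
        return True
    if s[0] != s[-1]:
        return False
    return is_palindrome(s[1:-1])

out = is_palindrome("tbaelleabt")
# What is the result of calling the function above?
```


is_palindrome("tbaelleabt")
"tbaelleabt": s[0]='t' == s[-1]='t' -> is_palindrome("baelleab")
"baelleab": s[0]='b' == s[-1]='b' -> is_palindrome("aellea")
"aellea": s[0]='a' == s[-1]='a' -> is_palindrome("elle")
"elle": s[0]='e' == s[-1]='e' -> is_palindrome("ll")
"ll": s[0]='l' == s[-1]='l' -> is_palindrome("")
"": len <= 1 -> True
= True


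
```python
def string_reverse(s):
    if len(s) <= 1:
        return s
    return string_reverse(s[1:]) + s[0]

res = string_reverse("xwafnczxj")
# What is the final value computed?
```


string_reverse("xwafnczxj")
= string_reverse("wafnczxj") + "x"
= string_reverse("afnczxj") + "w" + "x"
= string_reverse("fnczxj") + "a" + "w" + "x"
= string_reverse("nczxj") + "f" + "a" + "w" + "x"
= string_reverse("czxj") + "n" + "f" + "a" + "w" + "x"
= string_reverse("zxj") + "c" + "n" + "f" + "a" + "w" + "x"
= string_reverse("xj") + "z" + "c" + "n" + "f" + "a" + "w" + "x"
= string_reverse("j") + "x" + "z" + "c" + "n" + "f" + "a" + "w" + "x"
= "j" + "x" + "z" + "c" + "n" + "f" + "a" + "w" + "x"
= "jxzcnfawx"


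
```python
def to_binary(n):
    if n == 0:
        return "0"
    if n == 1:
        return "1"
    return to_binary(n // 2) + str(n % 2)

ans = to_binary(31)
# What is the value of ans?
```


to_binary(31)
= to_binary(15) + "1"
= to_binary(7) + "1" + "1"
= to_binary(3) + "1" + "1" + "1"
= to_binary(1) + "1" + "1" + "1" + "1"
= "1" + "1" + "1" + "1" + "1"
= "11111"


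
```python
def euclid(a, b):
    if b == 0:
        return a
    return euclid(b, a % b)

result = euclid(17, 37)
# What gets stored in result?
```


euclid(17, 37)
= euclid(37, 17 % 37) = euclid(37, 17)
= euclid(17, 37 % 17) = euclid(17, 3)
= euclid(3, 17 % 3) = euclid(3, 2)
= euclid(2, 3 % 2) = euclid(2, 1)
= euclid(1, 2 % 1) = euclid(1, 0)
b == 0, return a = 1


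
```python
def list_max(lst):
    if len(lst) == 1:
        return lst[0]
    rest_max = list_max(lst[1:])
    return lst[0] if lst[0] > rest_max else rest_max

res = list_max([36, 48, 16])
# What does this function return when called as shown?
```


list_max([36, 48, 16])
= compare 36 with list_max([48, 16])
= compare 48 with list_max([16])
Base: list_max([16]) = 16
compare 48 with 16: max = 48
compare 36 with 48: max = 48
= 48


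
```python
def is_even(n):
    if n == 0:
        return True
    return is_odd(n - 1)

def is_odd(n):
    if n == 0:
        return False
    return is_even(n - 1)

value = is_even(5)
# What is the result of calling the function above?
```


is_even(5)
= is_odd(4)
= is_even(3)
= is_odd(2)
= is_even(1)
= is_odd(0)
n == 0: return False
= False


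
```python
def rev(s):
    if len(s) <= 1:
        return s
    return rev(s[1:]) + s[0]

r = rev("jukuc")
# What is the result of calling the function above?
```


rev("jukuc")
= rev("ukuc") + "j"
= rev("kuc") + "u" + "j"
= rev("uc") + "k" + "u" + "j"
= rev("c") + "u" + "k" + "u" + "j"
= "c" + "u" + "k" + "u" + "j"
= "cukuj"


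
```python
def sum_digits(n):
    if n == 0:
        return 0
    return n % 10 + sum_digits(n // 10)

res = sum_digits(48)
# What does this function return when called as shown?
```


sum_digits(48)
= 8 + sum_digits(4)
= 8 + 4 + sum_digits(0)
= 8 + 4 + 0
= 12


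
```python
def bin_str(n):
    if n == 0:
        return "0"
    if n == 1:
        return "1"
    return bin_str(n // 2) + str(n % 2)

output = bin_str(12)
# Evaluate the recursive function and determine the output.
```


bin_str(12)
= bin_str(6) + "0"
= bin_str(3) + "0" + "0"
= bin_str(1) + "1" + "0" + "0"
= "1" + "1" + "0" + "0"
= "1100"


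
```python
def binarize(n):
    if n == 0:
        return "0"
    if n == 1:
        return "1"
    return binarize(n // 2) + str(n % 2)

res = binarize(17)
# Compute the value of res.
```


binarize(17)
= binarize(8) + "1"
= binarize(4) + "0" + "1"
= binarize(2) + "0" + "0" + "1"
= binarize(1) + "0" + "0" + "0" + "1"
= "1" + "0" + "0" + "0" + "1"
= "10001"


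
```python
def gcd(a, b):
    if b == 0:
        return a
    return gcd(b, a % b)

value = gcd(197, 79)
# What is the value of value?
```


gcd(197, 79)
= gcd(79, 197 % 79) = gcd(79, 39)
= gcd(39, 79 % 39) = gcd(39, 1)
= gcd(1, 39 % 1) = gcd(1, 0)
b == 0, return a = 1


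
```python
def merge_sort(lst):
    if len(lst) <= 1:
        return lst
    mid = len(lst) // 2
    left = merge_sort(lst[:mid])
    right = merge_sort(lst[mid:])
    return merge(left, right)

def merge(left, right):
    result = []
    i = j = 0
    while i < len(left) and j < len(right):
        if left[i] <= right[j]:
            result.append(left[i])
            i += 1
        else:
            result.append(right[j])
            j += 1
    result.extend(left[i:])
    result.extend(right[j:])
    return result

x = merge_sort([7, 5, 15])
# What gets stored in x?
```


merge_sort([7, 5, 15])
Split into [7] and [5, 15]
Left sorted: [7]
Right sorted: [5, 15]
Merge [7] and [5, 15]
= [5, 7, 15]


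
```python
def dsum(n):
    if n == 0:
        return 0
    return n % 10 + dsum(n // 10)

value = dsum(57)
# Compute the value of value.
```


dsum(57)
= 7 + dsum(5)
= 7 + 5 + dsum(0)
= 7 + 5 + 0
= 12


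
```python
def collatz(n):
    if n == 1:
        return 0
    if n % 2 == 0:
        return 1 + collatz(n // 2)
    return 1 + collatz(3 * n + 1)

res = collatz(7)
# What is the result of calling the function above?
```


collatz(7)
7 is odd -> 3*7+1 = 22 -> collatz(22)
22 is even -> collatz(11)
11 is odd -> 3*11+1 = 34 -> collatz(34)
34 is even -> collatz(17)
17 is odd -> 3*17+1 = 52 -> collatz(52)
52 is even -> collatz(26)
26 is even -> collatz(13)
13 is odd -> 3*13+1 = 40 -> collatz(40)
40 is even -> collatz(20)
20 is even -> collatz(10)
10 is even -> collatz(5)
5 is odd -> 3*5+1 = 16 -> collatz(16)
16 is even -> collatz(8)
8 is even -> collatz(4)
4 is even -> collatz(2)
2 is even -> collatz(1)
Reached 1 after 16 steps
= 16


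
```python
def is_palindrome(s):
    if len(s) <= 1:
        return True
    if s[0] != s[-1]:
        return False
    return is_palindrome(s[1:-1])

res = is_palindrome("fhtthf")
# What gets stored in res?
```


is_palindrome("fhtthf")
"fhtthf": s[0]='f' == s[-1]='f' -> is_palindrome("htth")
"htth": s[0]='h' == s[-1]='h' -> is_palindrome("tt")
"tt": s[0]='t' == s[-1]='t' -> is_palindrome("")
"": len <= 1 -> True
= True


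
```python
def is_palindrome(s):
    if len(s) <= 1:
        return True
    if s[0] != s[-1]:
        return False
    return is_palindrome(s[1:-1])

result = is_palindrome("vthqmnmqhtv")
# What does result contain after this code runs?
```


is_palindrome("vthqmnmqhtv")
"vthqmnmqhtv": s[0]='v' == s[-1]='v' -> is_palindrome("thqmnmqht")
"thqmnmqht": s[0]='t' == s[-1]='t' -> is_palindrome("hqmnmqh")
"hqmnmqh": s[0]='h' == s[-1]='h' -> is_palindrome("qmnmq")
"qmnmq": s[0]='q' == s[-1]='q' -> is_palindrome("mnm")
"mnm": s[0]='m' == s[-1]='m' -> is_palindrome("n")
"n": len <= 1 -> True
= True


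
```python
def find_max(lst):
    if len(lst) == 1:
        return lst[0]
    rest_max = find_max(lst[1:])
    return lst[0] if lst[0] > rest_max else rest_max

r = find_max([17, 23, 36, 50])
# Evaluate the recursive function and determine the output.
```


find_max([17, 23, 36, 50])
= compare 17 with find_max([23, 36, 50])
= compare 23 with find_max([36, 50])
= compare 36 with find_max([50])
Base: find_max([50]) = 50
compare 36 with 50: max = 50
compare 23 with 50: max = 50
compare 17 with 50: max = 50
= 50


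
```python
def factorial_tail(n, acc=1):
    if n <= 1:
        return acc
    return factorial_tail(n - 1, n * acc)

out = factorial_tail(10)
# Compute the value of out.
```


factorial_tail(10, 1)
= factorial_tail(9, 10 * 1) = factorial_tail(9, 10)
= factorial_tail(8, 9 * 10) = factorial_tail(8, 90)
= factorial_tail(7, 8 * 90) = factorial_tail(7, 720)
= factorial_tail(6, 7 * 720) = factorial_tail(6, 5040)
= factorial_tail(5, 6 * 5040) = factorial_tail(5, 30240)
= factorial_tail(4, 5 * 30240) = factorial_tail(4, 151200)
= factorial_tail(3, 4 * 151200) = factorial_tail(3, 604800)
= factorial_tail(2, 3 * 604800) = factorial_tail(2, 1814400)
= factorial_tail(1, 2 * 1814400) = factorial_tail(1, 3628800)
n <= 1, return acc = 3628800


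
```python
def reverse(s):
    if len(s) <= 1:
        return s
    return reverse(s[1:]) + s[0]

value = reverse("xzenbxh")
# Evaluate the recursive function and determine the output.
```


reverse("xzenbxh")
= reverse("zenbxh") + "x"
= reverse("enbxh") + "z" + "x"
= reverse("nbxh") + "e" + "z" + "x"
= reverse("bxh") + "n" + "e" + "z" + "x"
= reverse("xh") + "b" + "n" + "e" + "z" + "x"
= reverse("h") + "x" + "b" + "n" + "e" + "z" + "x"
= "h" + "x" + "b" + "n" + "e" + "z" + "x"
= "hxbnezx"


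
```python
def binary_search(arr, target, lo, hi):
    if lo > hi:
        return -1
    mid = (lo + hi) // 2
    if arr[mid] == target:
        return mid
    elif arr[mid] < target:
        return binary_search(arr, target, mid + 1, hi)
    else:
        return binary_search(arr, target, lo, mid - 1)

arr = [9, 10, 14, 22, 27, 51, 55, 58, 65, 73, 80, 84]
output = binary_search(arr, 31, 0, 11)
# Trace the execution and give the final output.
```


binary_search(arr, 31, 0, 11)
lo=0, hi=11, mid=5, arr[mid]=51
51 > 31, search left half
lo=0, hi=4, mid=2, arr[mid]=14
14 < 31, search right half
lo=3, hi=4, mid=3, arr[mid]=22
22 < 31, search right half
lo=4, hi=4, mid=4, arr[mid]=27
27 < 31, search right half
lo > hi, target not found, return -1
= -1


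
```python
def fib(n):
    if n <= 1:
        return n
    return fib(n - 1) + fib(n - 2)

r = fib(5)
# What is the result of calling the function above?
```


fib(5)
= fib(4) + fib(3)
= (fib(3) + fib(2)) + fib(3)
Computing bottom-up: fib(0)=0, fib(1)=1, fib(2)=1, fib(3)=2, fib(4)=3, fib(5)=5
= 5


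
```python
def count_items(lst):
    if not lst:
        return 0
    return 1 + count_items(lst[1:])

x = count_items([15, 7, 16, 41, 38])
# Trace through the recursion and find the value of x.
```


count_items([15, 7, 16, 41, 38])
= 1 + count_items([7, 16, 41, 38])
= 1 + 1 + count_items([16, 41, 38])
= 1 + 1 + 1 + count_items([41, 38])
= 1 + 1 + 1 + 1 + count_items([38])
= 1 + 1 + 1 + 1 + 1 + count_items([])
= 1 + 1 + 1 + 1 + 1 + 0
= 5


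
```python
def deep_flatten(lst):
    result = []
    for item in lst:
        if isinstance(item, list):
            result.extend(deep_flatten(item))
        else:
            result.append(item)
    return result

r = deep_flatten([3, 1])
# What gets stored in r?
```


deep_flatten([3, 1])
Processing each element:
  3 is not a list -> append 3
  1 is not a list -> append 1
= [3, 1]


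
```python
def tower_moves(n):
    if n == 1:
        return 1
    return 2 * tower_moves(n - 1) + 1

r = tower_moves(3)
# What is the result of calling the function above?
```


tower_moves(3)
= 2 * tower_moves(2) + 1
= 2 * (2 * tower_moves(1) + 1) + 1
Now compute bottom-up:
tower_moves(1) = 1
tower_moves(2) = 2 * 1 + 1 = 3
tower_moves(3) = 2 * 3 + 1 = 7
= 7


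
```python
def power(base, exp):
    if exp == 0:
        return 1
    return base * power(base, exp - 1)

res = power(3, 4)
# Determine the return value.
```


power(3, 4)
= 3 * power(3, 3)
= 3 * 3 * power(3, 2)
= 3 * 3 * 3 * power(3, 1)
= 3 * 3 * 3 * 3 * power(3, 0)
= 3 * 3 * 3 * 3 * 1
= 81


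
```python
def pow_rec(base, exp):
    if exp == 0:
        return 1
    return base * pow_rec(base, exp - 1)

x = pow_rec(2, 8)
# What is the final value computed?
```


pow_rec(2, 8)
= 2 * pow_rec(2, 7)
= 2 * 2 * pow_rec(2, 6)
= 2 * 2 * 2 * pow_rec(2, 5)
= 2 * 2 * 2 * 2 * pow_rec(2, 4)
= 2 * 2 * 2 * 2 * 2 * pow_rec(2, 3)
= 2 * 2 * 2 * 2 * 2 * 2 * pow_rec(2, 2)
= 2 * 2 * 2 * 2 * 2 * 2 * 2 * pow_rec(2, 1)
= 2 * 2 * 2 * 2 * 2 * 2 * 2 * 2 * pow_rec(2, 0)
= 2 * 2 * 2 * 2 * 2 * 2 * 2 * 2 * 1
= 256


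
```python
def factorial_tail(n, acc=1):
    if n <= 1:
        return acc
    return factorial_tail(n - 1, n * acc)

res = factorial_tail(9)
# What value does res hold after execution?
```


factorial_tail(9, 1)
= factorial_tail(8, 9 * 1) = factorial_tail(8, 9)
= factorial_tail(7, 8 * 9) = factorial_tail(7, 72)
= factorial_tail(6, 7 * 72) = factorial_tail(6, 504)
= factorial_tail(5, 6 * 504) = factorial_tail(5, 3024)
= factorial_tail(4, 5 * 3024) = factorial_tail(4, 15120)
= factorial_tail(3, 4 * 15120) = factorial_tail(3, 60480)
= factorial_tail(2, 3 * 60480) = factorial_tail(2, 181440)
= factorial_tail(1, 2 * 181440) = factorial_tail(1, 362880)
n <= 1, return acc = 362880


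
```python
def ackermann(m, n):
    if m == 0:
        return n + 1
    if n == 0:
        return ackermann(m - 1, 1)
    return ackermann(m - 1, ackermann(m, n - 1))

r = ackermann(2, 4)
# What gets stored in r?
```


ackermann(2, 4)
= ackermann(1, ackermann(2, 3))
First compute ackermann(2, 3) = 9
= ackermann(1, 9)
= 11


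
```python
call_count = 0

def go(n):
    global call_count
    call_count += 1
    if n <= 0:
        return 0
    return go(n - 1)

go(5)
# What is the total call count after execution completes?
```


go(5) calls go(4) calls ... calls go(0)
Total calls: 5 + 1 (for base case) = 6


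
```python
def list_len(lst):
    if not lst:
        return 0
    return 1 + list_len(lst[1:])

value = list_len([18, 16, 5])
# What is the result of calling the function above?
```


list_len([18, 16, 5])
= 1 + list_len([16, 5])
= 1 + 1 + list_len([5])
= 1 + 1 + 1 + list_len([])
= 1 + 1 + 1 + 0
= 3


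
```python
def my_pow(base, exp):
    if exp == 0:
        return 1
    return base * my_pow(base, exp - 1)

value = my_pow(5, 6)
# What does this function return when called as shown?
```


my_pow(5, 6)
= 5 * my_pow(5, 5)
= 5 * 5 * my_pow(5, 4)
= 5 * 5 * 5 * my_pow(5, 3)
= 5 * 5 * 5 * 5 * my_pow(5, 2)
= 5 * 5 * 5 * 5 * 5 * my_pow(5, 1)
= 5 * 5 * 5 * 5 * 5 * 5 * my_pow(5, 0)
= 5 * 5 * 5 * 5 * 5 * 5 * 1
= 15625


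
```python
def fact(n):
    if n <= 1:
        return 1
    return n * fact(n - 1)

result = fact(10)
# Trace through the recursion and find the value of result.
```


fact(10)
= 10 * fact(9)
= 10 * 9 * fact(8)
= 10 * 9 * 8 * fact(7)
= 10 * 9 * 8 * 7 * fact(6)
= 10 * 9 * 8 * 7 * 6 * fact(5)
= 10 * 9 * 8 * 7 * 6 * 5 * fact(4)
= 10 * 9 * 8 * 7 * 6 * 5 * 4 * fact(3)
= 10 * 9 * 8 * 7 * 6 * 5 * 4 * 3 * fact(2)
= 10 * 9 * 8 * 7 * 6 * 5 * 4 * 3 * 2 * fact(1)
= 10 * 9 * 8 * 7 * 6 * 5 * 4 * 3 * 2 * 1
= 3628800


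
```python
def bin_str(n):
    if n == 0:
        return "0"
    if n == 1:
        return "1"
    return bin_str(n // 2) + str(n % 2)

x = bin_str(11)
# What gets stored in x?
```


bin_str(11)
= bin_str(5) + "1"
= bin_str(2) + "1" + "1"
= bin_str(1) + "0" + "1" + "1"
= "1" + "0" + "1" + "1"
= "1011"


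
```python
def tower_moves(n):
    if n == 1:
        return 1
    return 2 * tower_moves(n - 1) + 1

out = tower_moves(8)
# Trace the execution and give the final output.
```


tower_moves(8)
= 2 * tower_moves(7) + 1
= 2 * (2 * tower_moves(6) + 1) + 1
= 2 * (2 * (2 * tower_moves(5) + 1) + 1) + 1
= 2 * (2 * (2 * (2 * tower_moves(4) + 1) + 1) + 1) + 1
= 2 * (2 * (2 * (2 * (2 * tower_moves(3) + 1) + 1) + 1) + 1) + 1
= 2 * (2 * (2 * (2 * (2 * (2 * tower_moves(2) + 1) + 1) + 1) + 1) + 1) + 1
= 2 * (2 * (2 * (2 * (2 * (2 * (2 * tower_moves(1) + 1) + 1) + 1) + 1) + 1) + 1) + 1
Now compute bottom-up:
tower_moves(1) = 1
tower_moves(2) = 2 * 1 + 1 = 3
tower_moves(3) = 2 * 3 + 1 = 7
tower_moves(4) = 2 * 7 + 1 = 15
tower_moves(5) = 2 * 15 + 1 = 31
tower_moves(6) = 2 * 31 + 1 = 63
tower_moves(7) = 2 * 63 + 1 = 127
tower_moves(8) = 2 * 127 + 1 = 255
= 255


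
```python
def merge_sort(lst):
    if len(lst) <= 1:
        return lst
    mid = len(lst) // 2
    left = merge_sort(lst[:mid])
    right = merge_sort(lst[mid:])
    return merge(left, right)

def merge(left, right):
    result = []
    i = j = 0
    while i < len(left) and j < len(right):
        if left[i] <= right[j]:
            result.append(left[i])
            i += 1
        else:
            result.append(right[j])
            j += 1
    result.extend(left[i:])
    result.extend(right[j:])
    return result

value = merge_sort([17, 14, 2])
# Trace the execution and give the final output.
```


merge_sort([17, 14, 2])
Split into [17] and [14, 2]
Left sorted: [17]
Right sorted: [2, 14]
Merge [17] and [2, 14]
= [2, 14, 17]


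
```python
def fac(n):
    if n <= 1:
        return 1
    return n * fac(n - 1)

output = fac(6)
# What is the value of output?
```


fac(6)
= 6 * fac(5)
= 6 * 5 * fac(4)
= 6 * 5 * 4 * fac(3)
= 6 * 5 * 4 * 3 * fac(2)
= 6 * 5 * 4 * 3 * 2 * fac(1)
= 6 * 5 * 4 * 3 * 2 * 1
= 720


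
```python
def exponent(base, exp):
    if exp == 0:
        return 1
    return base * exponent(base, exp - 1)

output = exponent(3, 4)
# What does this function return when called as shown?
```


exponent(3, 4)
= 3 * exponent(3, 3)
= 3 * 3 * exponent(3, 2)
= 3 * 3 * 3 * exponent(3, 1)
= 3 * 3 * 3 * 3 * exponent(3, 0)
= 3 * 3 * 3 * 3 * 1
= 81


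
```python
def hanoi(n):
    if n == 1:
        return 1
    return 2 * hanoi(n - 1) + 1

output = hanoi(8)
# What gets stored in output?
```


hanoi(8)
= 2 * hanoi(7) + 1
= 2 * (2 * hanoi(6) + 1) + 1
= 2 * (2 * (2 * hanoi(5) + 1) + 1) + 1
= 2 * (2 * (2 * (2 * hanoi(4) + 1) + 1) + 1) + 1
= 2 * (2 * (2 * (2 * (2 * hanoi(3) + 1) + 1) + 1) + 1) + 1
= 2 * (2 * (2 * (2 * (2 * (2 * hanoi(2) + 1) + 1) + 1) + 1) + 1) + 1
= 2 * (2 * (2 * (2 * (2 * (2 * (2 * hanoi(1) + 1) + 1) + 1) + 1) + 1) + 1) + 1
Now compute bottom-up:
hanoi(1) = 1
hanoi(2) = 2 * 1 + 1 = 3
hanoi(3) = 2 * 3 + 1 = 7
hanoi(4) = 2 * 7 + 1 = 15
hanoi(5) = 2 * 15 + 1 = 31
hanoi(6) = 2 * 31 + 1 = 63
hanoi(7) = 2 * 63 + 1 = 127
hanoi(8) = 2 * 127 + 1 = 255
= 255


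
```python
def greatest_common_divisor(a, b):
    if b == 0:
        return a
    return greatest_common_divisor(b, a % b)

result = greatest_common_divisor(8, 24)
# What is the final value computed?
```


greatest_common_divisor(8, 24)
= greatest_common_divisor(24, 8 % 24) = greatest_common_divisor(24, 8)
= greatest_common_divisor(8, 24 % 8) = greatest_common_divisor(8, 0)
b == 0, return a = 8


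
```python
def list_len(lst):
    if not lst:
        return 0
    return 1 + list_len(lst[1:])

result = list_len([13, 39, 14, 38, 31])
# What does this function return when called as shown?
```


list_len([13, 39, 14, 38, 31])
= 1 + list_len([39, 14, 38, 31])
= 1 + 1 + list_len([14, 38, 31])
= 1 + 1 + 1 + list_len([38, 31])
= 1 + 1 + 1 + 1 + list_len([31])
= 1 + 1 + 1 + 1 + 1 + list_len([])
= 1 + 1 + 1 + 1 + 1 + 0
= 5


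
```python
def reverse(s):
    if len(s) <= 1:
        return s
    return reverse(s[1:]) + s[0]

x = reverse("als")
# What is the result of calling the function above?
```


reverse("als")
= reverse("ls") + "a"
= reverse("s") + "l" + "a"
= "s" + "l" + "a"
= "sla"


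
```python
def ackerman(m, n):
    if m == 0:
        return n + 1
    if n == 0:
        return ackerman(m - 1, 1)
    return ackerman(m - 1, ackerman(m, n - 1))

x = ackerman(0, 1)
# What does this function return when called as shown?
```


ackerman(0, 1)
m == 0: return 1 + 1 = 2
= 2


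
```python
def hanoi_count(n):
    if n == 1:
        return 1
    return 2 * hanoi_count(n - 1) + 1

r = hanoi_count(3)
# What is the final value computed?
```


hanoi_count(3)
= 2 * hanoi_count(2) + 1
= 2 * (2 * hanoi_count(1) + 1) + 1
Now compute bottom-up:
hanoi_count(1) = 1
hanoi_count(2) = 2 * 1 + 1 = 3
hanoi_count(3) = 2 * 3 + 1 = 7
= 7


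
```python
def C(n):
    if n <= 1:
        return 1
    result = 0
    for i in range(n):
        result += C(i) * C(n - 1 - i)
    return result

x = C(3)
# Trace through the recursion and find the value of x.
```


C(3)
= sum of C(i) * C(3-1-i) for i in 0..2
First compute sub-values bottom-up:
  C(0) = 1, C(1) = 1
  C(2) = 1*1 + 1*1 = 2
Now C(3):
  C(0)*C(2) = 1*2 = 2
  C(1)*C(1) = 1*1 = 1
  C(2)*C(0) = 2*1 = 2
= 2 + 1 + 2
= 5


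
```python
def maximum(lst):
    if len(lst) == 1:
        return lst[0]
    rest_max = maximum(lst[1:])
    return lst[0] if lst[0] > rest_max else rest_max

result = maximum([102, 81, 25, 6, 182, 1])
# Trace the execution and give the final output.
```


maximum([102, 81, 25, 6, 182, 1])
= compare 102 with maximum([81, 25, 6, 182, 1])
= compare 81 with maximum([25, 6, 182, 1])
= compare 25 with maximum([6, 182, 1])
= compare 6 with maximum([182, 1])
= compare 182 with maximum([1])
Base: maximum([1]) = 1
compare 182 with 1: max = 182
compare 6 with 182: max = 182
compare 25 with 182: max = 182
compare 81 with 182: max = 182
compare 102 with 182: max = 182
= 182


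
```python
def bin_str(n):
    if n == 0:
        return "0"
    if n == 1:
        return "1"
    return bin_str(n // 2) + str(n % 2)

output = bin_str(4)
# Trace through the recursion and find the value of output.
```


bin_str(4)
= bin_str(2) + "0"
= bin_str(1) + "0" + "0"
= "1" + "0" + "0"
= "100"


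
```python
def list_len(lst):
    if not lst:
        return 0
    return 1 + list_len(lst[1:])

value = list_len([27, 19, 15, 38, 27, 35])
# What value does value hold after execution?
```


list_len([27, 19, 15, 38, 27, 35])
= 1 + list_len([19, 15, 38, 27, 35])
= 1 + 1 + list_len([15, 38, 27, 35])
= 1 + 1 + 1 + list_len([38, 27, 35])
= 1 + 1 + 1 + 1 + list_len([27, 35])
= 1 + 1 + 1 + 1 + 1 + list_len([35])
= 1 + 1 + 1 + 1 + 1 + 1 + list_len([])
= 1 + 1 + 1 + 1 + 1 + 1 + 0
= 6


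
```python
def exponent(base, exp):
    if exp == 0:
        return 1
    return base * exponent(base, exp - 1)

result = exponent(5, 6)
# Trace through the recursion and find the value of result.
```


exponent(5, 6)
= 5 * exponent(5, 5)
= 5 * 5 * exponent(5, 4)
= 5 * 5 * 5 * exponent(5, 3)
= 5 * 5 * 5 * 5 * exponent(5, 2)
= 5 * 5 * 5 * 5 * 5 * exponent(5, 1)
= 5 * 5 * 5 * 5 * 5 * 5 * exponent(5, 0)
= 5 * 5 * 5 * 5 * 5 * 5 * 1
= 15625


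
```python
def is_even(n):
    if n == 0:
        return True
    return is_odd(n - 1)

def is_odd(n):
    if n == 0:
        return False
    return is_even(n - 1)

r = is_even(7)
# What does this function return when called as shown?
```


is_even(7)
= is_odd(6)
= is_even(5)
= is_odd(4)
= is_even(3)
= is_odd(2)
= is_even(1)
= is_odd(0)
n == 0: return False
= False


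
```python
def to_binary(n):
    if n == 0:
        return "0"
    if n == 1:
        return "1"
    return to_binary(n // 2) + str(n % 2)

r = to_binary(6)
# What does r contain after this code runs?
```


to_binary(6)
= to_binary(3) + "0"
= to_binary(1) + "1" + "0"
= "1" + "1" + "0"
= "110"


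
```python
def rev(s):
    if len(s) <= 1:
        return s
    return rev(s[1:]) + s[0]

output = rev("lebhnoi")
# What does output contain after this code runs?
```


rev("lebhnoi")
= rev("ebhnoi") + "l"
= rev("bhnoi") + "e" + "l"
= rev("hnoi") + "b" + "e" + "l"
= rev("noi") + "h" + "b" + "e" + "l"
= rev("oi") + "n" + "h" + "b" + "e" + "l"
= rev("i") + "o" + "n" + "h" + "b" + "e" + "l"
= "i" + "o" + "n" + "h" + "b" + "e" + "l"
= "ionhbel"


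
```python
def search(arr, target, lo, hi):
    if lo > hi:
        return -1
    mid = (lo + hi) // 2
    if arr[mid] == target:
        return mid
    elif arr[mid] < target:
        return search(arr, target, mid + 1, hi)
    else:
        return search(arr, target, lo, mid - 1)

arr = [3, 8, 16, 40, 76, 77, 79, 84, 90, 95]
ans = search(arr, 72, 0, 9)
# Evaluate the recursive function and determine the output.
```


search(arr, 72, 0, 9)
lo=0, hi=9, mid=4, arr[mid]=76
76 > 72, search left half
lo=0, hi=3, mid=1, arr[mid]=8
8 < 72, search right half
lo=2, hi=3, mid=2, arr[mid]=16
16 < 72, search right half
lo=3, hi=3, mid=3, arr[mid]=40
40 < 72, search right half
lo > hi, target not found, return -1
= -1


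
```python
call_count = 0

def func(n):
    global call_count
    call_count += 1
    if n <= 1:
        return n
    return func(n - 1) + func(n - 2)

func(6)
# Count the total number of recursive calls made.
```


func(6) calls func(5) and func(4); each non-base call branches into two more.
Let C(k) = total number of calls made by func(k), including the call to func(k) itself.
Base cases: C(0) = 1, C(1) = 1
Recurrence: C(k) = 1 + C(k-1) + C(k-2)
  C(2) = 1 + C(1) + C(0) = 1 + 1 + 1 = 3
  C(3) = 1 + C(2) + C(1) = 1 + 3 + 1 = 5
  C(4) = 1 + C(3) + C(2) = 1 + 5 + 3 = 9
  C(5) = 1 + C(4) + C(3) = 1 + 9 + 5 = 15
  C(6) = 1 + C(5) + C(4) = 1 + 15 + 9 = 25
Total calls = C(6) = 25


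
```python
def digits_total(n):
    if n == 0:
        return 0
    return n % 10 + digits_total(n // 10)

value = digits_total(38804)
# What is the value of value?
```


digits_total(38804)
= 4 + digits_total(3880)
= 4 + 0 + digits_total(388)
= 4 + 0 + 8 + digits_total(38)
= 4 + 0 + 8 + 8 + digits_total(3)
= 4 + 0 + 8 + 8 + 3 + digits_total(0)
= 4 + 0 + 8 + 8 + 3 + 0
= 23


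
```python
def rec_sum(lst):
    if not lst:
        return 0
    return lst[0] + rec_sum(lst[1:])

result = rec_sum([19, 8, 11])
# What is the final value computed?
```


rec_sum([19, 8, 11])
= 19 + rec_sum([8, 11])
= 19 + 8 + rec_sum([11])
= 19 + 8 + 11 + rec_sum([])
= 19 + 8 + 11 + 0
= 38


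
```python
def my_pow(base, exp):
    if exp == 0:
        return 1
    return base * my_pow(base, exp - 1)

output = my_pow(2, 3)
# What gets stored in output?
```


my_pow(2, 3)
= 2 * my_pow(2, 2)
= 2 * 2 * my_pow(2, 1)
= 2 * 2 * 2 * my_pow(2, 0)
= 2 * 2 * 2 * 1
= 8


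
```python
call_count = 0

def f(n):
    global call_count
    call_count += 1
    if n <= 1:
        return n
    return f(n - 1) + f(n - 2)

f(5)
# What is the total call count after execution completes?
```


f(5) calls f(4) and f(3); each non-base call branches into two more.
Let C(k) = total number of calls made by f(k), including the call to f(k) itself.
Base cases: C(0) = 1, C(1) = 1
Recurrence: C(k) = 1 + C(k-1) + C(k-2)
  C(2) = 1 + C(1) + C(0) = 1 + 1 + 1 = 3
  C(3) = 1 + C(2) + C(1) = 1 + 3 + 1 = 5
  C(4) = 1 + C(3) + C(2) = 1 + 5 + 3 = 9
  C(5) = 1 + C(4) + C(3) = 1 + 9 + 5 = 15
Total calls = C(5) = 15


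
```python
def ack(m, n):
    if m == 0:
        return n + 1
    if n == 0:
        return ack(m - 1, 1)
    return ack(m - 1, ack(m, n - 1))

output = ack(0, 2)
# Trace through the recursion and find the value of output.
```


ack(0, 2)
m == 0: return 2 + 1 = 3
= 3


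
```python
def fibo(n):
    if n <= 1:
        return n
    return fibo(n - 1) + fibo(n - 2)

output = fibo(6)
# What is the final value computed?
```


fibo(6)
= fibo(5) + fibo(4)
= (fibo(4) + fibo(3)) + fibo(4)
Computing bottom-up: fibo(0)=0, fibo(1)=1, fibo(2)=1, fibo(3)=2, fibo(4)=3, fibo(5)=5, fibo(6)=8
= 8


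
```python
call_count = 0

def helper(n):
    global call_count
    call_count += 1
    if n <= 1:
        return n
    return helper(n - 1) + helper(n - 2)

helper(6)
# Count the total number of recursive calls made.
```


helper(6) calls helper(5) and helper(4); each non-base call branches into two more.
Let C(k) = total number of calls made by helper(k), including the call to helper(k) itself.
Base cases: C(0) = 1, C(1) = 1
Recurrence: C(k) = 1 + C(k-1) + C(k-2)
  C(2) = 1 + C(1) + C(0) = 1 + 1 + 1 = 3
  C(3) = 1 + C(2) + C(1) = 1 + 3 + 1 = 5
  C(4) = 1 + C(3) + C(2) = 1 + 5 + 3 = 9
  C(5) = 1 + C(4) + C(3) = 1 + 9 + 5 = 15
  C(6) = 1 + C(5) + C(4) = 1 + 15 + 9 = 25
Total calls = C(6) = 25


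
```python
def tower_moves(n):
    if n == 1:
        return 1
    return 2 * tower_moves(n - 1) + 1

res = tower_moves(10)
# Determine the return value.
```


tower_moves(10)
= 2 * tower_moves(9) + 1
= 2 * (2 * tower_moves(8) + 1) + 1
= 2 * (2 * (2 * tower_moves(7) + 1) + 1) + 1
= 2 * (2 * (2 * (2 * tower_moves(6) + 1) + 1) + 1) + 1
= 2 * (2 * (2 * (2 * (2 * tower_moves(5) + 1) + 1) + 1) + 1) + 1
= 2 * (2 * (2 * (2 * (2 * (2 * tower_moves(4) + 1) + 1) + 1) + 1) + 1) + 1
= 2 * (2 * (2 * (2 * (2 * (2 * (2 * tower_moves(3) + 1) + 1) + 1) + 1) + 1) + 1) + 1
= 2 * (2 * (2 * (2 * (2 * (2 * (2 * (2 * tower_moves(2) + 1) + 1) + 1) + 1) + 1) + 1) + 1) + 1
= 2 * (2 * (2 * (2 * (2 * (2 * (2 * (2 * (2 * tower_moves(1) + 1) + 1) + 1) + 1) + 1) + 1) + 1) + 1) + 1
Now compute bottom-up:
tower_moves(1) = 1
tower_moves(2) = 2 * 1 + 1 = 3
tower_moves(3) = 2 * 3 + 1 = 7
tower_moves(4) = 2 * 7 + 1 = 15
tower_moves(5) = 2 * 15 + 1 = 31
tower_moves(6) = 2 * 31 + 1 = 63
tower_moves(7) = 2 * 63 + 1 = 127
tower_moves(8) = 2 * 127 + 1 = 255
tower_moves(9) = 2 * 255 + 1 = 511
tower_moves(10) = 2 * 511 + 1 = 1023
= 1023


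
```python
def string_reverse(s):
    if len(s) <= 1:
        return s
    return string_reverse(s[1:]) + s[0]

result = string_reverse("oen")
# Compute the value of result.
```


string_reverse("oen")
= string_reverse("en") + "o"
= string_reverse("n") + "e" + "o"
= "n" + "e" + "o"
= "neo"


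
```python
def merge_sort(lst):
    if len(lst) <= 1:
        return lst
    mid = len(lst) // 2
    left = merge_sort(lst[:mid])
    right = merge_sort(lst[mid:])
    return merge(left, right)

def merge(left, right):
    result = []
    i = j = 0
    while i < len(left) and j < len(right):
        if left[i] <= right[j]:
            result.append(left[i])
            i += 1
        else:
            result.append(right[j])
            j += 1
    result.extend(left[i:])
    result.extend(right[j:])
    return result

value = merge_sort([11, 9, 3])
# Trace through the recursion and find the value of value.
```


merge_sort([11, 9, 3])
Split into [11] and [9, 3]
Left sorted: [11]
Right sorted: [3, 9]
Merge [11] and [3, 9]
= [3, 9, 11]


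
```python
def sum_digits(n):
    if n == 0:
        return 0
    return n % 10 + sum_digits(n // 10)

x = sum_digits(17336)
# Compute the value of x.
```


sum_digits(17336)
= 6 + sum_digits(1733)
= 6 + 3 + sum_digits(173)
= 6 + 3 + 3 + sum_digits(17)
= 6 + 3 + 3 + 7 + sum_digits(1)
= 6 + 3 + 3 + 7 + 1 + sum_digits(0)
= 6 + 3 + 3 + 7 + 1 + 0
= 20


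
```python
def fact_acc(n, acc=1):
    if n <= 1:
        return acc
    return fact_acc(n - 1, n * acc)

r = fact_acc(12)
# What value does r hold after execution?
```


fact_acc(12, 1)
= fact_acc(11, 12 * 1) = fact_acc(11, 12)
= fact_acc(10, 11 * 12) = fact_acc(10, 132)
= fact_acc(9, 10 * 132) = fact_acc(9, 1320)
= fact_acc(8, 9 * 1320) = fact_acc(8, 11880)
= fact_acc(7, 8 * 11880) = fact_acc(7, 95040)
= fact_acc(6, 7 * 95040) = fact_acc(6, 665280)
= fact_acc(5, 6 * 665280) = fact_acc(5, 3991680)
= fact_acc(4, 5 * 3991680) = fact_acc(4, 19958400)
= fact_acc(3, 4 * 19958400) = fact_acc(3, 79833600)
= fact_acc(2, 3 * 79833600) = fact_acc(2, 239500800)
= fact_acc(1, 2 * 239500800) = fact_acc(1, 479001600)
n <= 1, return acc = 479001600


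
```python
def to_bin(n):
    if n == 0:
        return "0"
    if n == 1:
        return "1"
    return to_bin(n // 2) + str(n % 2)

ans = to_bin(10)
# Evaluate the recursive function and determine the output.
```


to_bin(10)
= to_bin(5) + "0"
= to_bin(2) + "1" + "0"
= to_bin(1) + "0" + "1" + "0"
= "1" + "0" + "1" + "0"
= "1010"


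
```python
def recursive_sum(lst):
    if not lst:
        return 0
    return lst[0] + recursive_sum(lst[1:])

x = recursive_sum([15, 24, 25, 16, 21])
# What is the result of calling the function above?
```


recursive_sum([15, 24, 25, 16, 21])
= 15 + recursive_sum([24, 25, 16, 21])
= 15 + 24 + recursive_sum([25, 16, 21])
= 15 + 24 + 25 + recursive_sum([16, 21])
= 15 + 24 + 25 + 16 + recursive_sum([21])
= 15 + 24 + 25 + 16 + 21 + recursive_sum([])
= 15 + 24 + 25 + 16 + 21 + 0
= 101


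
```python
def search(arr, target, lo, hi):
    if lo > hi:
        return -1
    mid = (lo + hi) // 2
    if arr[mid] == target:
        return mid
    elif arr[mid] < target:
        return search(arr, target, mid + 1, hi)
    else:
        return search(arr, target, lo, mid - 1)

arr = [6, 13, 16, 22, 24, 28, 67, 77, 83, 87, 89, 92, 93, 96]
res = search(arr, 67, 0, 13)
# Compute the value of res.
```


search(arr, 67, 0, 13)
lo=0, hi=13, mid=6, arr[mid]=67
arr[6] == 67, found at index 6
= 6


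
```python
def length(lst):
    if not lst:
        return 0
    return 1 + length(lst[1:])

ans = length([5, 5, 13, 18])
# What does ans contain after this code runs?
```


length([5, 5, 13, 18])
= 1 + length([5, 13, 18])
= 1 + 1 + length([13, 18])
= 1 + 1 + 1 + length([18])
= 1 + 1 + 1 + 1 + length([])
= 1 + 1 + 1 + 1 + 0
= 4


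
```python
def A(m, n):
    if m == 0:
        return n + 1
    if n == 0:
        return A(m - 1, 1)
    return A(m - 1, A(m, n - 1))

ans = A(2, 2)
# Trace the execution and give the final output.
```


A(2, 2)
= A(1, A(2, 1))
First compute A(2, 1) = 5
= A(1, 5)
= 7


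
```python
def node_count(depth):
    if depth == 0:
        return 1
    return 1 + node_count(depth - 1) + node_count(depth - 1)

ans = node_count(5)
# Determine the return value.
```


node_count(5)
= 1 + node_count(4) + node_count(4)
= 1 + 2 * node_count(4)
node_count(k) = 2^(k+1) - 1
node_count(0) = 1
node_count(1) = 3
node_count(2) = 7
node_count(3) = 15
node_count(4) = 31
node_count(5) = 2^6 - 1 = 63


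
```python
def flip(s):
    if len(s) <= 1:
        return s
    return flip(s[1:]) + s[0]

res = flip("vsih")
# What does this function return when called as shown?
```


flip("vsih")
= flip("sih") + "v"
= flip("ih") + "s" + "v"
= flip("h") + "i" + "s" + "v"
= "h" + "i" + "s" + "v"
= "hisv"


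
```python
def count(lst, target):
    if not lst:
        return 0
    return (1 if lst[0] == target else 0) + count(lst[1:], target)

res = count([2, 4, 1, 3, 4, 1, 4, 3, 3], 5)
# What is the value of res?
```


count([2, 4, 1, 3, 4, 1, 4, 3, 3], 5)
lst[0]=2 != 5: 0 + count([4, 1, 3, 4, 1, 4, 3, 3], 5)
lst[0]=4 != 5: 0 + count([1, 3, 4, 1, 4, 3, 3], 5)
lst[0]=1 != 5: 0 + count([3, 4, 1, 4, 3, 3], 5)
lst[0]=3 != 5: 0 + count([4, 1, 4, 3, 3], 5)
lst[0]=4 != 5: 0 + count([1, 4, 3, 3], 5)
lst[0]=1 != 5: 0 + count([4, 3, 3], 5)
lst[0]=4 != 5: 0 + count([3, 3], 5)
lst[0]=3 != 5: 0 + count([3], 5)
lst[0]=3 != 5: 0 + count([], 5)
= 0
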